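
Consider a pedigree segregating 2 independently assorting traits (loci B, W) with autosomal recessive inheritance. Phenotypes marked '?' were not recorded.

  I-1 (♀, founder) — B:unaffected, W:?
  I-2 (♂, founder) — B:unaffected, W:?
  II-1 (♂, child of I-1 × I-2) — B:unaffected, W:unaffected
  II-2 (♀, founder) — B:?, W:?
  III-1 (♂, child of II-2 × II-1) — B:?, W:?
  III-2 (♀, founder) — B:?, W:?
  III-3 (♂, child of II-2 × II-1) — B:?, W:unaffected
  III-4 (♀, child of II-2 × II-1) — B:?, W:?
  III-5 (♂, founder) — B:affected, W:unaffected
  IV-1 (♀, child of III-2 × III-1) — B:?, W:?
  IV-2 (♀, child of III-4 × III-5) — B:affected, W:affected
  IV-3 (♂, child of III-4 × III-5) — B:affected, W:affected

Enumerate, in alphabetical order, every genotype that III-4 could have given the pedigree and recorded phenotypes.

B/I-1 un ·: BB|Bb
B/I-2 un ·: BB|Bb
B/II-1 un I-1×I-2: BB|Bb
B/II-2 ? ·: BB|Bb|bb
B/III-1 ? II-2×II-1: BB|Bb|bb
B/III-2 ? ·: BB|Bb|bb
B/III-3 ? II-2×II-1: BB|Bb|bb
B/III-4 ? II-2×II-1: Bb|bb
B/III-5 aff ·: bb
B/IV-1 ? III-2×III-1: BB|Bb|bb
B/IV-2 aff III-4×III-5: bb
B/IV-3 aff III-4×III-5: bb
⇒ B over [I-1,I-2,II-1,II-2,III-1,III-2,III-3,III-4,III-5,IV-1,IV-2,IV-3]: 584 consistent
W/I-1 ? ·: WW|Ww|ww
W/I-2 ? ·: WW|Ww|ww
W/II-1 un I-1×I-2: WW|Ww
W/II-2 ? ·: WW|Ww|ww
W/III-1 ? II-2×II-1: WW|Ww|ww
W/III-2 ? ·: WW|Ww|ww
W/III-3 un II-2×II-1: WW|Ww
W/III-4 ? II-2×II-1: Ww|ww
W/III-5 un ·: Ww
W/IV-1 ? III-2×III-1: WW|Ww|ww
W/IV-2 aff III-4×III-5: ww
W/IV-3 aff III-4×III-5: ww
⇒ W over [I-1,I-2,II-1,II-2,III-1,III-2,III-3,III-4,III-5,IV-1,IV-2,IV-3]: 844 consistent

III-4 ∈ {Bb Ww, Bb ww, bb Ww, bb ww}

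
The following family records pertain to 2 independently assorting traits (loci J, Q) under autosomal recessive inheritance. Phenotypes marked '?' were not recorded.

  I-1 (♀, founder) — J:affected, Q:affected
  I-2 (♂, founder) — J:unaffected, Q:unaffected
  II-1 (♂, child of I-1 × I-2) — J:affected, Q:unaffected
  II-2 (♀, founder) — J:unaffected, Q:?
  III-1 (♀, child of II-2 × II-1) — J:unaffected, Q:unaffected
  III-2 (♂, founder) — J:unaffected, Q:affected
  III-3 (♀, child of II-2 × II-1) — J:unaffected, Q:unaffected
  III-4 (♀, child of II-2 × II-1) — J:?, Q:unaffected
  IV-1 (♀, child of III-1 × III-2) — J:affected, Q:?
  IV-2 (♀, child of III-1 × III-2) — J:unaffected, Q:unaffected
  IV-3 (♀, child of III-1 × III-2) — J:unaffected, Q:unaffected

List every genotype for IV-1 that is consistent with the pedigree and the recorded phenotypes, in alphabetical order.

J/I-1 aff ·: jj
J/I-2 un ·: Jj
J/II-1 aff I-1×I-2: jj
J/II-2 un ·: JJ|Jj
J/III-1 un II-2×II-1: Jj
J/III-2 un ·: Jj
J/III-3 un II-2×II-1: Jj
J/III-4 ? II-2×II-1: Jj|jj
J/IV-1 aff III-1×III-2: jj
J/IV-2 un III-1×III-2: JJ|Jj
J/IV-3 un III-1×III-2: JJ|Jj
⇒ J over [I-1,I-2,II-1,II-2,III-1,III-2,III-3,III-4,IV-1,IV-2,IV-3]: 12 consistent
Q/I-1 aff ·: qq
Q/I-2 un ·: QQ|Qq
Q/II-1 un I-1×I-2: Qq
Q/II-2 ? ·: QQ|Qq|qq
Q/III-1 un II-2×II-1: QQ|Qq
Q/III-2 aff ·: qq
Q/III-3 un II-2×II-1: QQ|Qq
Q/III-4 un II-2×II-1: QQ|Qq
Q/IV-1 ? III-1×III-2: Qq|qq
Q/IV-2 un III-1×III-2: Qq
Q/IV-3 un III-1×III-2: Qq
⇒ Q over [I-1,I-2,II-1,II-2,III-1,III-2,III-3,III-4,IV-1,IV-2,IV-3]: 52 consistent

IV-1 ∈ {jj Qq, jj qq}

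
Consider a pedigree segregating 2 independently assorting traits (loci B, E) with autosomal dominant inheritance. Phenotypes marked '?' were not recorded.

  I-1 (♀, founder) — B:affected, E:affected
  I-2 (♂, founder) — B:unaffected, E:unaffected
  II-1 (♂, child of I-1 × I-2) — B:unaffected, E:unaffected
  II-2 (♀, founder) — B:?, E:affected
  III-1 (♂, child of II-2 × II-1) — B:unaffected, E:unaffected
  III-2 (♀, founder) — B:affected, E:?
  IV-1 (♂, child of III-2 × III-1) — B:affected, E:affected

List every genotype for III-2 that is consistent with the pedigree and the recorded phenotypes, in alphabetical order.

III-2 ∈ {BB EE, BB Ee, Bb EE, Bb Ee}

B/I-1 aff ·: Bb
B/I-2 un ·: bb
B/II-1 un I-1×I-2: bb
B/II-2 ? ·: bb|Bb
B/III-1 un II-2×II-1: bb
B/III-2 aff ·: Bb|BB
B/IV-1 aff III-2×III-1: Bb
⇒ B over [I-1,I-2,II-1,II-2,III-1,III-2,IV-1]: 4 consistent
E/I-1 aff ·: Ee
E/I-2 un ·: ee
E/II-1 un I-1×I-2: ee
E/II-2 aff ·: Ee
E/III-1 un II-2×II-1: ee
E/III-2 ? ·: Ee|EE
E/IV-1 aff III-2×III-1: Ee
⇒ E over [I-1,I-2,II-1,II-2,III-1,III-2,IV-1]: 2 consistent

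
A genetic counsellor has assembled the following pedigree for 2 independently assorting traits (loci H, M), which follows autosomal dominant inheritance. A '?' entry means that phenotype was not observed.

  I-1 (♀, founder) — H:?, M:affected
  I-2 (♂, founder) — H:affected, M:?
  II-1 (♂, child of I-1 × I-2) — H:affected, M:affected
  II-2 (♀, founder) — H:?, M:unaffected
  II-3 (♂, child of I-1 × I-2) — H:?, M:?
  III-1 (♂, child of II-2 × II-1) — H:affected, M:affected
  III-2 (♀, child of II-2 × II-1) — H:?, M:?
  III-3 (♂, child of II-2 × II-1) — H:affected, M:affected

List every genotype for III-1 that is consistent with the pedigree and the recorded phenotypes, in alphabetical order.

H/I-1 ? ·: hh|Hh|HH
H/I-2 aff ·: Hh|HH
H/II-1 aff I-1×I-2: Hh|HH
H/II-2 ? ·: hh|Hh|HH
H/II-3 ? I-1×I-2: hh|Hh|HH
H/III-1 aff II-2×II-1: Hh|HH
H/III-2 ? II-2×II-1: hh|Hh|HH
H/III-3 aff II-2×II-1: Hh|HH
⇒ H over [I-1,I-2,II-1,II-2,II-3,III-1,III-2,III-3]: 300 consistent
M/I-1 aff ·: Mm|MM
M/I-2 ? ·: mm|Mm|MM
M/II-1 aff I-1×I-2: Mm|MM
M/II-2 un ·: mm
M/II-3 ? I-1×I-2: mm|Mm|MM
M/III-1 aff II-2×II-1: Mm
M/III-2 ? II-2×II-1: mm|Mm
M/III-3 aff II-2×II-1: Mm
⇒ M over [I-1,I-2,II-1,II-2,II-3,III-1,III-2,III-3]: 28 consistent

III-1 ∈ {HH Mm, Hh Mm}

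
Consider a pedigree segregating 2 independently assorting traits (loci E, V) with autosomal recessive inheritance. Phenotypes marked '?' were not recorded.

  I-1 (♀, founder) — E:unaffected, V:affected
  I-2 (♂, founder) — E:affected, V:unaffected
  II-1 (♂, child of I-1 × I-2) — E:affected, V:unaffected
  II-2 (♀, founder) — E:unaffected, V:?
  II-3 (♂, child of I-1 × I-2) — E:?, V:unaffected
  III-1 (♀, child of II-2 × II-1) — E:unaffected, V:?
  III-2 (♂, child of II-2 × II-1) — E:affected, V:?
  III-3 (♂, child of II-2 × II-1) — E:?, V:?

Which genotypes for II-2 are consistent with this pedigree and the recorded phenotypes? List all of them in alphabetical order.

E/I-1 un ·: Ee
E/I-2 aff ·: ee
E/II-1 aff I-1×I-2: ee
E/II-2 un ·: Ee
E/II-3 ? I-1×I-2: Ee|ee
E/III-1 un II-2×II-1: Ee
E/III-2 aff II-2×II-1: ee
E/III-3 ? II-2×II-1: Ee|ee
⇒ E over [I-1,I-2,II-1,II-2,II-3,III-1,III-2,III-3]: 4 consistent
V/I-1 aff ·: vv
V/I-2 un ·: VV|Vv
V/II-1 un I-1×I-2: Vv
V/II-2 ? ·: VV|Vv|vv
V/II-3 un I-1×I-2: Vv
V/III-1 ? II-2×II-1: VV|Vv|vv
V/III-2 ? II-2×II-1: VV|Vv|vv
V/III-3 ? II-2×II-1: VV|Vv|vv
⇒ V over [I-1,I-2,II-1,II-2,II-3,III-1,III-2,III-3]: 86 consistent

II-2 ∈ {Ee VV, Ee Vv, Ee vv}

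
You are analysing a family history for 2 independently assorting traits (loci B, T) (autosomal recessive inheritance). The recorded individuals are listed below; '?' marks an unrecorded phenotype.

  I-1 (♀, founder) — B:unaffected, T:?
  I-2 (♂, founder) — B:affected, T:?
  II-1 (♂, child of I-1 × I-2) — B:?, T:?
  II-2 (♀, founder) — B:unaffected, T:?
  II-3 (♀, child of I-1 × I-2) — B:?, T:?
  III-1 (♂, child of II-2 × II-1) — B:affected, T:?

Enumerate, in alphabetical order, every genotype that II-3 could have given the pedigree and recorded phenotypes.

B/I-1 un ·: BB|Bb
B/I-2 aff ·: bb
B/II-1 ? I-1×I-2: Bb|bb
B/II-2 un ·: Bb
B/II-3 ? I-1×I-2: Bb|bb
B/III-1 aff II-2×II-1: bb
⇒ B over [I-1,I-2,II-1,II-2,II-3,III-1]: 5 consistent
T/I-1 ? ·: TT|Tt|tt
T/I-2 ? ·: TT|Tt|tt
T/II-1 ? I-1×I-2: TT|Tt|tt
T/II-2 ? ·: TT|Tt|tt
T/II-3 ? I-1×I-2: TT|Tt|tt
T/III-1 ? II-2×II-1: TT|Tt|tt
⇒ T over [I-1,I-2,II-1,II-2,II-3,III-1]: 155 consistent

II-3 ∈ {Bb TT, Bb Tt, Bb tt, bb TT, bb Tt, bb tt}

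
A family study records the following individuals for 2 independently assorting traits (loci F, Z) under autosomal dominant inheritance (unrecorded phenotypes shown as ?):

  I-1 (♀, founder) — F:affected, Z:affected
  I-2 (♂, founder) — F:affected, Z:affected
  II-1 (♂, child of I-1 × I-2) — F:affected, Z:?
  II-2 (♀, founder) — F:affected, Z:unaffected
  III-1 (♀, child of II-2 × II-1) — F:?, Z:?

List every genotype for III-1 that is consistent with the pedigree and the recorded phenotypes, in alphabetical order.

F/I-1 aff ·: Ff|FF
F/I-2 aff ·: Ff|FF
F/II-1 aff I-1×I-2: Ff|FF
F/II-2 aff ·: Ff|FF
F/III-1 ? II-2×II-1: ff|Ff|FF
⇒ F over [I-1,I-2,II-1,II-2,III-1]: 27 consistent
Z/I-1 aff ·: Zz|ZZ
Z/I-2 aff ·: Zz|ZZ
Z/II-1 ? I-1×I-2: zz|Zz|ZZ
Z/II-2 un ·: zz
Z/III-1 ? II-2×II-1: zz|Zz
⇒ Z over [I-1,I-2,II-1,II-2,III-1]: 11 consistent

III-1 ∈ {FF Zz, FF zz, Ff Zz, Ff zz, ff Zz, ff zz}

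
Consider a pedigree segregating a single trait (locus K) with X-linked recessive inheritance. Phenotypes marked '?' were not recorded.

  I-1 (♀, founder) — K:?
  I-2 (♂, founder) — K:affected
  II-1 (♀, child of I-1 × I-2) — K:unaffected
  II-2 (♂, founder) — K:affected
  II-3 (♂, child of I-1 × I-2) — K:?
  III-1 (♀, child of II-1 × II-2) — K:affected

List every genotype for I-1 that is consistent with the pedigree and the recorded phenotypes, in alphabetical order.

I-1 ∈ {X^KX^K, X^KX^k}

K/I-1 ? ·: X^KX^K|X^KX^k
K/I-2 aff ·: X^kY
K/II-1 un I-1×I-2: X^KX^k
K/II-2 aff ·: X^kY
K/II-3 ? I-1×I-2: X^KY|X^kY
K/III-1 aff II-1×II-2: X^kX^k
⇒ K over [I-1,I-2,II-1,II-2,II-3,III-1]: 3 consistent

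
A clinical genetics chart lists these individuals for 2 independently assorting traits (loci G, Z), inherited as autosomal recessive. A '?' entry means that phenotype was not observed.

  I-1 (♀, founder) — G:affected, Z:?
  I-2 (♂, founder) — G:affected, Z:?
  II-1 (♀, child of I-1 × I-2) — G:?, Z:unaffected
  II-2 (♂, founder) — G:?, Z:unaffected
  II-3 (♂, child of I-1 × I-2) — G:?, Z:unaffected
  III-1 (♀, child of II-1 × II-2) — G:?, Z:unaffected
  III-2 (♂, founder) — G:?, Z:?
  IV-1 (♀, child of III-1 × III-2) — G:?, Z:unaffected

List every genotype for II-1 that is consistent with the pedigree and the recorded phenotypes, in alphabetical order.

II-1 ∈ {gg ZZ, gg Zz}

G/I-1 aff ·: gg
G/I-2 aff ·: gg
G/II-1 ? I-1×I-2: gg
G/II-2 ? ·: GG|Gg|gg
G/II-3 ? I-1×I-2: gg
G/III-1 ? II-1×II-2: Gg|gg
G/III-2 ? ·: GG|Gg|gg
G/IV-1 ? III-1×III-2: GG|Gg|gg
⇒ G over [I-1,I-2,II-1,II-2,II-3,III-1,III-2,IV-1]: 22 consistent
Z/I-1 ? ·: ZZ|Zz|zz
Z/I-2 ? ·: ZZ|Zz|zz
Z/II-1 un I-1×I-2: ZZ|Zz
Z/II-2 un ·: ZZ|Zz
Z/II-3 un I-1×I-2: ZZ|Zz
Z/III-1 un II-1×II-2: ZZ|Zz
Z/III-2 ? ·: ZZ|Zz|zz
Z/IV-1 un III-1×III-2: ZZ|Zz
⇒ Z over [I-1,I-2,II-1,II-2,II-3,III-1,III-2,IV-1]: 271 consistent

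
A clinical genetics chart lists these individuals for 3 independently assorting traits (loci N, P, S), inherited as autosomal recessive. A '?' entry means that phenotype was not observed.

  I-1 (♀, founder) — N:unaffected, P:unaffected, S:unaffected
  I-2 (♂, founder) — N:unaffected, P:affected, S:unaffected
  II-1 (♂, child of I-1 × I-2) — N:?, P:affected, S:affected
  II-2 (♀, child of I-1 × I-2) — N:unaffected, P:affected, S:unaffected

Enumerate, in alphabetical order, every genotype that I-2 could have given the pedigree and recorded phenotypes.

N/I-1 un ·: NN|Nn
N/I-2 un ·: NN|Nn
N/II-1 ? I-1×I-2: NN|Nn|nn
N/II-2 un I-1×I-2: NN|Nn
⇒ N over [I-1,I-2,II-1,II-2]: 15 consistent
P/I-1 un ·: Pp
P/I-2 aff ·: pp
P/II-1 aff I-1×I-2: pp
P/II-2 aff I-1×I-2: pp
⇒ P over [I-1,I-2,II-1,II-2]: 1 consistent
S/I-1 un ·: Ss
S/I-2 un ·: Ss
S/II-1 aff I-1×I-2: ss
S/II-2 un I-1×I-2: SS|Ss
⇒ S over [I-1,I-2,II-1,II-2]: 2 consistent

I-2 ∈ {NN pp Ss, Nn pp Ss}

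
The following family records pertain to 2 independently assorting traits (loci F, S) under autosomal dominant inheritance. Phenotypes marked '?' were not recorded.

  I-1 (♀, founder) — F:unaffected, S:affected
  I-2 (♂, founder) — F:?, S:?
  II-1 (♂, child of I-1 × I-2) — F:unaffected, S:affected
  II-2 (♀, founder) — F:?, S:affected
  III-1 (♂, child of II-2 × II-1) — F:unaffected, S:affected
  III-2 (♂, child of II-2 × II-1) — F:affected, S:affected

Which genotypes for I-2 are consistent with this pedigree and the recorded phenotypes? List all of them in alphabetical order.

F/I-1 un ·: ff
F/I-2 ? ·: ff|Ff
F/II-1 un I-1×I-2: ff
F/II-2 ? ·: Ff
F/III-1 un II-2×II-1: ff
F/III-2 aff II-2×II-1: Ff
⇒ F over [I-1,I-2,II-1,II-2,III-1,III-2]: 2 consistent
S/I-1 aff ·: Ss|SS
S/I-2 ? ·: ss|Ss|SS
S/II-1 aff I-1×I-2: Ss|SS
S/II-2 aff ·: Ss|SS
S/III-1 aff II-2×II-1: Ss|SS
S/III-2 aff II-2×II-1: Ss|SS
⇒ S over [I-1,I-2,II-1,II-2,III-1,III-2]: 60 consistent

I-2 ∈ {Ff SS, Ff Ss, Ff ss, ff SS, ff Ss, ff ss}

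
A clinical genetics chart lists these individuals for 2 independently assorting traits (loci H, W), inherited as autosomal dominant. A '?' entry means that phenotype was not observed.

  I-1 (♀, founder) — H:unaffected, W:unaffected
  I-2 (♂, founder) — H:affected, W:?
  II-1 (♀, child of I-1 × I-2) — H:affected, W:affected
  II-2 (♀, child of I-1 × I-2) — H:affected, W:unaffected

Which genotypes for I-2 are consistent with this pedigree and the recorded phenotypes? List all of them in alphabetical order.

I-2 ∈ {HH Ww, Hh Ww}

H/I-1 un ·: hh
H/I-2 aff ·: Hh|HH
H/II-1 aff I-1×I-2: Hh
H/II-2 aff I-1×I-2: Hh
⇒ H over [I-1,I-2,II-1,II-2]: 2 consistent
W/I-1 un ·: ww
W/I-2 ? ·: Ww
W/II-1 aff I-1×I-2: Ww
W/II-2 un I-1×I-2: ww
⇒ W over [I-1,I-2,II-1,II-2]: 1 consistent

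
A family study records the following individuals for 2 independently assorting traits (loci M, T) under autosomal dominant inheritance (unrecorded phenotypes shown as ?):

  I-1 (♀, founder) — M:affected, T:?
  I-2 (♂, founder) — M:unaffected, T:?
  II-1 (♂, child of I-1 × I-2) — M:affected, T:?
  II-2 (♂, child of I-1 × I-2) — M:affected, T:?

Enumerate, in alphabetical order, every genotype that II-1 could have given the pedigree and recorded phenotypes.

II-1 ∈ {Mm TT, Mm Tt, Mm tt}

M/I-1 aff ·: Mm|MM
M/I-2 un ·: mm
M/II-1 aff I-1×I-2: Mm
M/II-2 aff I-1×I-2: Mm
⇒ M over [I-1,I-2,II-1,II-2]: 2 consistent
T/I-1 ? ·: tt|Tt|TT
T/I-2 ? ·: tt|Tt|TT
T/II-1 ? I-1×I-2: tt|Tt|TT
T/II-2 ? I-1×I-2: tt|Tt|TT
⇒ T over [I-1,I-2,II-1,II-2]: 29 consistent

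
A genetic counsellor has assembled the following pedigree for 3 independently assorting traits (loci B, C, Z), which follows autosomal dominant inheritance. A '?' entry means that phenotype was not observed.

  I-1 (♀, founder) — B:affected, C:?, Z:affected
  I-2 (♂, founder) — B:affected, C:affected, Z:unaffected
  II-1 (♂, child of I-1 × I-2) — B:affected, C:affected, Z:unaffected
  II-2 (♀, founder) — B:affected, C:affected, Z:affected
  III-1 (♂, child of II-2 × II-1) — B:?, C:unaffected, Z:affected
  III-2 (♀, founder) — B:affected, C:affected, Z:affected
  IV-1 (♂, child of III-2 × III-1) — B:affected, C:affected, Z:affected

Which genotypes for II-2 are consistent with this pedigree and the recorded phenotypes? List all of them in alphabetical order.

B/I-1 aff ·: Bb|BB
B/I-2 aff ·: Bb|BB
B/II-1 aff I-1×I-2: Bb|BB
B/II-2 aff ·: Bb|BB
B/III-1 ? II-2×II-1: bb|Bb|BB
B/III-2 aff ·: Bb|BB
B/IV-1 aff III-2×III-1: Bb|BB
⇒ B over [I-1,I-2,II-1,II-2,III-1,III-2,IV-1]: 88 consistent
C/I-1 ? ·: cc|Cc|CC
C/I-2 aff ·: Cc|CC
C/II-1 aff I-1×I-2: Cc
C/II-2 aff ·: Cc
C/III-1 un II-2×II-1: cc
C/III-2 aff ·: Cc|CC
C/IV-1 aff III-2×III-1: Cc
⇒ C over [I-1,I-2,II-1,II-2,III-1,III-2,IV-1]: 10 consistent
Z/I-1 aff ·: Zz
Z/I-2 un ·: zz
Z/II-1 un I-1×I-2: zz
Z/II-2 aff ·: Zz|ZZ
Z/III-1 aff II-2×II-1: Zz
Z/III-2 aff ·: Zz|ZZ
Z/IV-1 aff III-2×III-1: Zz|ZZ
⇒ Z over [I-1,I-2,II-1,II-2,III-1,III-2,IV-1]: 8 consistent

II-2 ∈ {BB Cc ZZ, BB Cc Zz, Bb Cc ZZ, Bb Cc Zz}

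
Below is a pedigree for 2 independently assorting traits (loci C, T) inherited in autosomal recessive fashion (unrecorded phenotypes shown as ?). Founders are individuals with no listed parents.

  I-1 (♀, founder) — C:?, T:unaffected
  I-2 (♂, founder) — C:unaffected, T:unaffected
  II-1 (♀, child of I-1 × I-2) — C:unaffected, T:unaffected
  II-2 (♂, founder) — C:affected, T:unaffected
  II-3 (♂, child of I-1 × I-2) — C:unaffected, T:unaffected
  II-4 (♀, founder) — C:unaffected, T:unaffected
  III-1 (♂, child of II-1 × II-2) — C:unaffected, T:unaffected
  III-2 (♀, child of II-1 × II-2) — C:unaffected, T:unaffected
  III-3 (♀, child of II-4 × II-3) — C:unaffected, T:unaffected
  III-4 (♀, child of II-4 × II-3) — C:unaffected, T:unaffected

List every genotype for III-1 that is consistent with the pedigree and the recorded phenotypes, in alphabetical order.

C/I-1 ? ·: CC|Cc|cc
C/I-2 un ·: CC|Cc
C/II-1 un I-1×I-2: CC|Cc
C/II-2 aff ·: cc
C/II-3 un I-1×I-2: CC|Cc
C/II-4 un ·: CC|Cc
C/III-1 un II-1×II-2: Cc
C/III-2 un II-1×II-2: Cc
C/III-3 un II-4×II-3: CC|Cc
C/III-4 un II-4×II-3: CC|Cc
⇒ C over [I-1,I-2,II-1,II-2,II-3,II-4,III-1,III-2,III-3,III-4]: 99 consistent
T/I-1 un ·: TT|Tt
T/I-2 un ·: TT|Tt
T/II-1 un I-1×I-2: TT|Tt
T/II-2 un ·: TT|Tt
T/II-3 un I-1×I-2: TT|Tt
T/II-4 un ·: TT|Tt
T/III-1 un II-1×II-2: TT|Tt
T/III-2 un II-1×II-2: TT|Tt
T/III-3 un II-4×II-3: TT|Tt
T/III-4 un II-4×II-3: TT|Tt
⇒ T over [I-1,I-2,II-1,II-2,II-3,II-4,III-1,III-2,III-3,III-4]: 532 consistent

III-1 ∈ {Cc TT, Cc Tt}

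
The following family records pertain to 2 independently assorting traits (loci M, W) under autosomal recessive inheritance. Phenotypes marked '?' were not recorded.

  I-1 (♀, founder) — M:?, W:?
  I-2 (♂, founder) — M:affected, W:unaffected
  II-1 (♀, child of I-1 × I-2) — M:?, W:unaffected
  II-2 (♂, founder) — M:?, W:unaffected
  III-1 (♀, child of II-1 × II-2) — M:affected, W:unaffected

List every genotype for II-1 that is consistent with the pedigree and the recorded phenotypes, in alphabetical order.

II-1 ∈ {Mm WW, Mm Ww, mm WW, mm Ww}

M/I-1 ? ·: MM|Mm|mm
M/I-2 aff ·: mm
M/II-1 ? I-1×I-2: Mm|mm
M/II-2 ? ·: Mm|mm
M/III-1 aff II-1×II-2: mm
⇒ M over [I-1,I-2,II-1,II-2,III-1]: 8 consistent
W/I-1 ? ·: WW|Ww|ww
W/I-2 un ·: WW|Ww
W/II-1 un I-1×I-2: WW|Ww
W/II-2 un ·: WW|Ww
W/III-1 un II-1×II-2: WW|Ww
⇒ W over [I-1,I-2,II-1,II-2,III-1]: 32 consistent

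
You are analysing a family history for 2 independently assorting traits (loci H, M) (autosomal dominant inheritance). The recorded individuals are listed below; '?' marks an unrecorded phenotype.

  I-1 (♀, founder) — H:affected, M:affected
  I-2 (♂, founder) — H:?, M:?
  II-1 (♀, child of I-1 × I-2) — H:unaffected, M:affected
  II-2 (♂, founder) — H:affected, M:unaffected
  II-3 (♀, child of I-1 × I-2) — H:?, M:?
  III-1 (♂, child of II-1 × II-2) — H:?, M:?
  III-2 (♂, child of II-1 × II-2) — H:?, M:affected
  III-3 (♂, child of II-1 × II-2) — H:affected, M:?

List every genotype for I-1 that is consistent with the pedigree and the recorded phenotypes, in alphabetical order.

H/I-1 aff ·: Hh
H/I-2 ? ·: hh|Hh
H/II-1 un I-1×I-2: hh
H/II-2 aff ·: Hh|HH
H/II-3 ? I-1×I-2: hh|Hh|HH
H/III-1 ? II-1×II-2: hh|Hh
H/III-2 ? II-1×II-2: hh|Hh
H/III-3 aff II-1×II-2: Hh
⇒ H over [I-1,I-2,II-1,II-2,II-3,III-1,III-2,III-3]: 25 consistent
M/I-1 aff ·: Mm|MM
M/I-2 ? ·: mm|Mm|MM
M/II-1 aff I-1×I-2: Mm|MM
M/II-2 un ·: mm
M/II-3 ? I-1×I-2: mm|Mm|MM
M/III-1 ? II-1×II-2: mm|Mm
M/III-2 aff II-1×II-2: Mm
M/III-3 ? II-1×II-2: mm|Mm
⇒ M over [I-1,I-2,II-1,II-2,II-3,III-1,III-2,III-3]: 48 consistent

I-1 ∈ {Hh MM, Hh Mm}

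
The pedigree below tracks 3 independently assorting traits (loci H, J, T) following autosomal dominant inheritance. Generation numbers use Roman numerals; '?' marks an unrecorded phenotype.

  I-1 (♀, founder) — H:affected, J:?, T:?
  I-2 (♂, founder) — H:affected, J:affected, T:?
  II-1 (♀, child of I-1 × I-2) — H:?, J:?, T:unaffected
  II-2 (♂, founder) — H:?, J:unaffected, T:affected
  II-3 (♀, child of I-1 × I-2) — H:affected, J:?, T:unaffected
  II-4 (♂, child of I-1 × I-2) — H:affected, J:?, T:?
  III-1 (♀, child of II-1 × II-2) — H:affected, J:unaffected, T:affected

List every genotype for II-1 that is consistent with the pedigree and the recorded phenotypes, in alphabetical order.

II-1 ∈ {HH Jj tt, HH jj tt, Hh Jj tt, Hh jj tt, hh Jj tt, hh jj tt}

H/I-1 aff ·: Hh|HH
H/I-2 aff ·: Hh|HH
H/II-1 ? I-1×I-2: hh|Hh|HH
H/II-2 ? ·: hh|Hh|HH
H/II-3 aff I-1×I-2: Hh|HH
H/II-4 aff I-1×I-2: Hh|HH
H/III-1 aff II-1×II-2: Hh|HH
⇒ H over [I-1,I-2,II-1,II-2,II-3,II-4,III-1]: 120 consistent
J/I-1 ? ·: jj|Jj|JJ
J/I-2 aff ·: Jj|JJ
J/II-1 ? I-1×I-2: jj|Jj
J/II-2 un ·: jj
J/II-3 ? I-1×I-2: jj|Jj|JJ
J/II-4 ? I-1×I-2: jj|Jj|JJ
J/III-1 un II-1×II-2: jj
⇒ J over [I-1,I-2,II-1,II-2,II-3,II-4,III-1]: 35 consistent
T/I-1 ? ·: tt|Tt
T/I-2 ? ·: tt|Tt
T/II-1 un I-1×I-2: tt
T/II-2 aff ·: Tt|TT
T/II-3 un I-1×I-2: tt
T/II-4 ? I-1×I-2: tt|Tt|TT
T/III-1 aff II-1×II-2: Tt
⇒ T over [I-1,I-2,II-1,II-2,II-3,II-4,III-1]: 16 consistent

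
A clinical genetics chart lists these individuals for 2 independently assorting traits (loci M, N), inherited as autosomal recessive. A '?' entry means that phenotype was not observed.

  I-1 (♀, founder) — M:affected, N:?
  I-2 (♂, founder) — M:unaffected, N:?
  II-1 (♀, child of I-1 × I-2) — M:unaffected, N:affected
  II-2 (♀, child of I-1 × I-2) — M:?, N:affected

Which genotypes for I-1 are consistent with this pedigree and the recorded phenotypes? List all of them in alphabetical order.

I-1 ∈ {mm Nn, mm nn}

M/I-1 aff ·: mm
M/I-2 un ·: MM|Mm
M/II-1 un I-1×I-2: Mm
M/II-2 ? I-1×I-2: Mm|mm
⇒ M over [I-1,I-2,II-1,II-2]: 3 consistent
N/I-1 ? ·: Nn|nn
N/I-2 ? ·: Nn|nn
N/II-1 aff I-1×I-2: nn
N/II-2 aff I-1×I-2: nn
⇒ N over [I-1,I-2,II-1,II-2]: 4 consistent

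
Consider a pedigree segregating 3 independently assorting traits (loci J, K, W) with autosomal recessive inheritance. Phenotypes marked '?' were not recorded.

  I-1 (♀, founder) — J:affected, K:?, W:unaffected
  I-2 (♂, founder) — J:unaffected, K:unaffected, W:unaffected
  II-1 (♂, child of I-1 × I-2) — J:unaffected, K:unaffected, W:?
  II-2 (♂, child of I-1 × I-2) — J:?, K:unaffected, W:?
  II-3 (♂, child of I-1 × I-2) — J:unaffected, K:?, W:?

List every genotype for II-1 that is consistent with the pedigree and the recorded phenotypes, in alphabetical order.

II-1 ∈ {Jj KK WW, Jj KK Ww, Jj KK ww, Jj Kk WW, Jj Kk Ww, Jj Kk ww}

J/I-1 aff ·: jj
J/I-2 un ·: JJ|Jj
J/II-1 un I-1×I-2: Jj
J/II-2 ? I-1×I-2: Jj|jj
J/II-3 un I-1×I-2: Jj
⇒ J over [I-1,I-2,II-1,II-2,II-3]: 3 consistent
K/I-1 ? ·: KK|Kk|kk
K/I-2 un ·: KK|Kk
K/II-1 un I-1×I-2: KK|Kk
K/II-2 un I-1×I-2: KK|Kk
K/II-3 ? I-1×I-2: KK|Kk|kk
⇒ K over [I-1,I-2,II-1,II-2,II-3]: 32 consistent
W/I-1 un ·: WW|Ww
W/I-2 un ·: WW|Ww
W/II-1 ? I-1×I-2: WW|Ww|ww
W/II-2 ? I-1×I-2: WW|Ww|ww
W/II-3 ? I-1×I-2: WW|Ww|ww
⇒ W over [I-1,I-2,II-1,II-2,II-3]: 44 consistent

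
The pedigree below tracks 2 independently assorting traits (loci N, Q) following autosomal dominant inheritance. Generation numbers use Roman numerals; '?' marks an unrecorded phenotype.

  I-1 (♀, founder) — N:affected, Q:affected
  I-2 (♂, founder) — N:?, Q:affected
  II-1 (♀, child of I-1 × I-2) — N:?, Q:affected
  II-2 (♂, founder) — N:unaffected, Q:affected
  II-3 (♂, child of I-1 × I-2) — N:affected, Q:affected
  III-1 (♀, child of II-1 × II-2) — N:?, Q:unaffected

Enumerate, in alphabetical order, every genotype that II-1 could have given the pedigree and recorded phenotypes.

N/I-1 aff ·: Nn|NN
N/I-2 ? ·: nn|Nn|NN
N/II-1 ? I-1×I-2: nn|Nn|NN
N/II-2 un ·: nn
N/II-3 aff I-1×I-2: Nn|NN
N/III-1 ? II-1×II-2: nn|Nn
⇒ N over [I-1,I-2,II-1,II-2,II-3,III-1]: 26 consistent
Q/I-1 aff ·: Qq|QQ
Q/I-2 aff ·: Qq|QQ
Q/II-1 aff I-1×I-2: Qq
Q/II-2 aff ·: Qq
Q/II-3 aff I-1×I-2: Qq|QQ
Q/III-1 un II-1×II-2: qq
⇒ Q over [I-1,I-2,II-1,II-2,II-3,III-1]: 6 consistent

II-1 ∈ {NN Qq, Nn Qq, nn Qq}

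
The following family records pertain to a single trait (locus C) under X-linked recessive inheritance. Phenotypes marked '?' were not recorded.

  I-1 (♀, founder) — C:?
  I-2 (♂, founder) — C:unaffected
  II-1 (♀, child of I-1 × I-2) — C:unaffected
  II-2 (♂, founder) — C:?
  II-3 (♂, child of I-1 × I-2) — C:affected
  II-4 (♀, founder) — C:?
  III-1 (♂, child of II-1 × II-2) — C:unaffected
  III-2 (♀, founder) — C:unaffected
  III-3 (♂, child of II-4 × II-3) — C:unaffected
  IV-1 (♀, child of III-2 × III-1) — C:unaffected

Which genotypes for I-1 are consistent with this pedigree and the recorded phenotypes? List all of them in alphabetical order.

C/I-1 ? ·: X^CX^c|X^cX^c
C/I-2 un ·: X^CY
C/II-1 un I-1×I-2: X^CX^C|X^CX^c
C/II-2 ? ·: X^CY|X^cY
C/II-3 aff I-1×I-2: X^cY
C/II-4 ? ·: X^CX^C|X^CX^c
C/III-1 un II-1×II-2: X^CY
C/III-2 un ·: X^CX^C|X^CX^c
C/III-3 un II-4×II-3: X^CY
C/IV-1 un III-2×III-1: X^CX^C|X^CX^c
⇒ C over [I-1,I-2,II-1,II-2,II-3,II-4,III-1,III-2,III-3,IV-1]: 36 consistent

I-1 ∈ {X^CX^c, X^cX^c}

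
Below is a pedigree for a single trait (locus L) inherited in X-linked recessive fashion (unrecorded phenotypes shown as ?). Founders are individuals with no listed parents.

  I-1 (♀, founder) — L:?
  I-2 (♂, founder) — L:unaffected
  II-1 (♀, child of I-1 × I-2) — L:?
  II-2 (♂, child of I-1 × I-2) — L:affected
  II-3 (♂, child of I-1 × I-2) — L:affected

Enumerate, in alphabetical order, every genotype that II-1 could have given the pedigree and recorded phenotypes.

II-1 ∈ {X^LX^L, X^LX^l}

L/I-1 ? ·: X^LX^l|X^lX^l
L/I-2 un ·: X^LY
L/II-1 ? I-1×I-2: X^LX^L|X^LX^l
L/II-2 aff I-1×I-2: X^lY
L/II-3 aff I-1×I-2: X^lY
⇒ L over [I-1,I-2,II-1,II-2,II-3]: 3 consistent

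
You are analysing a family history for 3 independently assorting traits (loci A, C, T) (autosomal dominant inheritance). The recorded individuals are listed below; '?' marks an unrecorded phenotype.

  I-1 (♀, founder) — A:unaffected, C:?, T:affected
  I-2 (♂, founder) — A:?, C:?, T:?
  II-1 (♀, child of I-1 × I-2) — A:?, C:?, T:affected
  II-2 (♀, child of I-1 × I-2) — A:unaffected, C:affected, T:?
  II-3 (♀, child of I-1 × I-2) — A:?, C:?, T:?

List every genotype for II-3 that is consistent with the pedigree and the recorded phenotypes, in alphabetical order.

II-3 ∈ {Aa CC TT, Aa CC Tt, Aa CC tt, Aa Cc TT, Aa Cc Tt, Aa Cc tt, Aa cc TT, Aa cc Tt, Aa cc tt, aa CC TT, aa CC Tt, aa CC tt, aa Cc TT, aa Cc Tt, aa Cc tt, aa cc TT, aa cc Tt, aa cc tt}

A/I-1 un ·: aa
A/I-2 ? ·: aa|Aa
A/II-1 ? I-1×I-2: aa|Aa
A/II-2 un I-1×I-2: aa
A/II-3 ? I-1×I-2: aa|Aa
⇒ A over [I-1,I-2,II-1,II-2,II-3]: 5 consistent
C/I-1 ? ·: cc|Cc|CC
C/I-2 ? ·: cc|Cc|CC
C/II-1 ? I-1×I-2: cc|Cc|CC
C/II-2 aff I-1×I-2: Cc|CC
C/II-3 ? I-1×I-2: cc|Cc|CC
⇒ C over [I-1,I-2,II-1,II-2,II-3]: 45 consistent
T/I-1 aff ·: Tt|TT
T/I-2 ? ·: tt|Tt|TT
T/II-1 aff I-1×I-2: Tt|TT
T/II-2 ? I-1×I-2: tt|Tt|TT
T/II-3 ? I-1×I-2: tt|Tt|TT
⇒ T over [I-1,I-2,II-1,II-2,II-3]: 40 consistent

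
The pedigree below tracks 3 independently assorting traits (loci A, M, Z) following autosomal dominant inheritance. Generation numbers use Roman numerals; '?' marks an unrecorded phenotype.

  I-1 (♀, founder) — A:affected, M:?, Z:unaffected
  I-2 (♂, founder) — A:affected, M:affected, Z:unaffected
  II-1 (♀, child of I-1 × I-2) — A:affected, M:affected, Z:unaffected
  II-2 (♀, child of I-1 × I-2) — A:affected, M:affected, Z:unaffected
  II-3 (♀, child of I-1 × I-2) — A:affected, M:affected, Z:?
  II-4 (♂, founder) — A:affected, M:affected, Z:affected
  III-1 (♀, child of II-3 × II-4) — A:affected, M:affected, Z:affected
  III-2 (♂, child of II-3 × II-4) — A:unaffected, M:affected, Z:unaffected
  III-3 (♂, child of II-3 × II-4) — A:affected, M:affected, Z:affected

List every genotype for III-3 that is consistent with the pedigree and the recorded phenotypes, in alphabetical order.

A/I-1 aff ·: Aa|AA
A/I-2 aff ·: Aa|AA
A/II-1 aff I-1×I-2: Aa|AA
A/II-2 aff I-1×I-2: Aa|AA
A/II-3 aff I-1×I-2: Aa
A/II-4 aff ·: Aa
A/III-1 aff II-3×II-4: Aa|AA
A/III-2 un II-3×II-4: aa
A/III-3 aff II-3×II-4: Aa|AA
⇒ A over [I-1,I-2,II-1,II-2,II-3,II-4,III-1,III-2,III-3]: 48 consistent
M/I-1 ? ·: mm|Mm|MM
M/I-2 aff ·: Mm|MM
M/II-1 aff I-1×I-2: Mm|MM
M/II-2 aff I-1×I-2: Mm|MM
M/II-3 aff I-1×I-2: Mm|MM
M/II-4 aff ·: Mm|MM
M/III-1 aff II-3×II-4: Mm|MM
M/III-2 aff II-3×II-4: Mm|MM
M/III-3 aff II-3×II-4: Mm|MM
⇒ M over [I-1,I-2,II-1,II-2,II-3,II-4,III-1,III-2,III-3]: 341 consistent
Z/I-1 un ·: zz
Z/I-2 un ·: zz
Z/II-1 un I-1×I-2: zz
Z/II-2 un I-1×I-2: zz
Z/II-3 ? I-1×I-2: zz
Z/II-4 aff ·: Zz
Z/III-1 aff II-3×II-4: Zz
Z/III-2 un II-3×II-4: zz
Z/III-3 aff II-3×II-4: Zz
⇒ Z over [I-1,I-2,II-1,II-2,II-3,II-4,III-1,III-2,III-3]: 1 consistent

III-3 ∈ {AA MM Zz, AA Mm Zz, Aa MM Zz, Aa Mm Zz}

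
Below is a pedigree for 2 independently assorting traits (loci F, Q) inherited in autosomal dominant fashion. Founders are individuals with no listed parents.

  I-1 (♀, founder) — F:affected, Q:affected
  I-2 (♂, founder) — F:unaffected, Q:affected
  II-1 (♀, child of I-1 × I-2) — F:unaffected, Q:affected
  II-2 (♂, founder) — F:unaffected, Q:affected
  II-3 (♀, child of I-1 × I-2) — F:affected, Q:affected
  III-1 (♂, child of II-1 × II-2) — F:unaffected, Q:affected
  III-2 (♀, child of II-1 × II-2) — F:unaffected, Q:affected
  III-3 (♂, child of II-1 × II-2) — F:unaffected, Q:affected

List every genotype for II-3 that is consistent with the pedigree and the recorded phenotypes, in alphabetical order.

F/I-1 aff ·: Ff
F/I-2 un ·: ff
F/II-1 un I-1×I-2: ff
F/II-2 un ·: ff
F/II-3 aff I-1×I-2: Ff
F/III-1 un II-1×II-2: ff
F/III-2 un II-1×II-2: ff
F/III-3 un II-1×II-2: ff
⇒ F over [I-1,I-2,II-1,II-2,II-3,III-1,III-2,III-3]: 1 consistent
Q/I-1 aff ·: Qq|QQ
Q/I-2 aff ·: Qq|QQ
Q/II-1 aff I-1×I-2: Qq|QQ
Q/II-2 aff ·: Qq|QQ
Q/II-3 aff I-1×I-2: Qq|QQ
Q/III-1 aff II-1×II-2: Qq|QQ
Q/III-2 aff II-1×II-2: Qq|QQ
Q/III-3 aff II-1×II-2: Qq|QQ
⇒ Q over [I-1,I-2,II-1,II-2,II-3,III-1,III-2,III-3]: 159 consistent

II-3 ∈ {Ff QQ, Ff Qq}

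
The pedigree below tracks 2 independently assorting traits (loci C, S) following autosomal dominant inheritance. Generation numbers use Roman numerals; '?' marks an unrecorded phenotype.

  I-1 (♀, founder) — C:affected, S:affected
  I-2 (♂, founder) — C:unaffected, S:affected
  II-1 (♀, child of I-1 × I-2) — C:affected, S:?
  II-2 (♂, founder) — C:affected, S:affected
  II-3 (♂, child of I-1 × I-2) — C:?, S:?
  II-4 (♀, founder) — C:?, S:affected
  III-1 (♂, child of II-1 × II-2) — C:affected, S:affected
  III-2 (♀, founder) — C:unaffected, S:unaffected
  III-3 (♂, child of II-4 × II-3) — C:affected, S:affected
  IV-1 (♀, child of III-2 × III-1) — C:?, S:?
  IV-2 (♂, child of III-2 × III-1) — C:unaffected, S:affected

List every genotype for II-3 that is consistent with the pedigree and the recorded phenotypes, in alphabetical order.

C/I-1 aff ·: Cc|CC
C/I-2 un ·: cc
C/II-1 aff I-1×I-2: Cc
C/II-2 aff ·: Cc|CC
C/II-3 ? I-1×I-2: cc|Cc
C/II-4 ? ·: cc|Cc|CC
C/III-1 aff II-1×II-2: Cc
C/III-2 un ·: cc
C/III-3 aff II-4×II-3: Cc|CC
C/IV-1 ? III-2×III-1: cc|Cc
C/IV-2 un III-2×III-1: cc
⇒ C over [I-1,I-2,II-1,II-2,II-3,II-4,III-1,III-2,III-3,IV-1,IV-2]: 48 consistent
S/I-1 aff ·: Ss|SS
S/I-2 aff ·: Ss|SS
S/II-1 ? I-1×I-2: ss|Ss|SS
S/II-2 aff ·: Ss|SS
S/II-3 ? I-1×I-2: ss|Ss|SS
S/II-4 aff ·: Ss|SS
S/III-1 aff II-1×II-2: Ss|SS
S/III-2 un ·: ss
S/III-3 aff II-4×II-3: Ss|SS
S/IV-1 ? III-2×III-1: ss|Ss
S/IV-2 aff III-2×III-1: Ss
⇒ S over [I-1,I-2,II-1,II-2,II-3,II-4,III-1,III-2,III-3,IV-1,IV-2]: 278 consistent

II-3 ∈ {Cc SS, Cc Ss, Cc ss, cc SS, cc Ss, cc ss}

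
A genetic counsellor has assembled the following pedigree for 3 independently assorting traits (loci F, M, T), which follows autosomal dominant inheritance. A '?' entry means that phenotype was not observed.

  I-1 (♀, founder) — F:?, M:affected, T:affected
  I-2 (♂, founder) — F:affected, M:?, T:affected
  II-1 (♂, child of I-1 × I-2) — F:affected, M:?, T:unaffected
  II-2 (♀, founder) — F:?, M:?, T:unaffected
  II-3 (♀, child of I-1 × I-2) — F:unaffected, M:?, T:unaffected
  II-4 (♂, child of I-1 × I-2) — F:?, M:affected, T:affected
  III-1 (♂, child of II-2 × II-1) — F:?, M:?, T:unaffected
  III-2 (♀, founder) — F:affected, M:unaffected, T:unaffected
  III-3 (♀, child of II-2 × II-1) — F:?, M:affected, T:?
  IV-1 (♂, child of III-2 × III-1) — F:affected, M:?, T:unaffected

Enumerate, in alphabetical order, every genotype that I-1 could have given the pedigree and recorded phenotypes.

F/I-1 ? ·: ff|Ff
F/I-2 aff ·: Ff
F/II-1 aff I-1×I-2: Ff|FF
F/II-2 ? ·: ff|Ff|FF
F/II-3 un I-1×I-2: ff
F/II-4 ? I-1×I-2: ff|Ff|FF
F/III-1 ? II-2×II-1: ff|Ff|FF
F/III-2 aff ·: Ff|FF
F/III-3 ? II-2×II-1: ff|Ff|FF
F/IV-1 aff III-2×III-1: Ff|FF
⇒ F over [I-1,I-2,II-1,II-2,II-3,II-4,III-1,III-2,III-3,IV-1]: 328 consistent
M/I-1 aff ·: Mm|MM
M/I-2 ? ·: mm|Mm|MM
M/II-1 ? I-1×I-2: mm|Mm|MM
M/II-2 ? ·: mm|Mm|MM
M/II-3 ? I-1×I-2: mm|Mm|MM
M/II-4 aff I-1×I-2: Mm|MM
M/III-1 ? II-2×II-1: mm|Mm|MM
M/III-2 un ·: mm
M/III-3 aff II-2×II-1: Mm|MM
M/IV-1 ? III-2×III-1: mm|Mm
⇒ M over [I-1,I-2,II-1,II-2,II-3,II-4,III-1,III-2,III-3,IV-1]: 464 consistent
T/I-1 aff ·: Tt
T/I-2 aff ·: Tt
T/II-1 un I-1×I-2: tt
T/II-2 un ·: tt
T/II-3 un I-1×I-2: tt
T/II-4 aff I-1×I-2: Tt|TT
T/III-1 un II-2×II-1: tt
T/III-2 un ·: tt
T/III-3 ? II-2×II-1: tt
T/IV-1 un III-2×III-1: tt
⇒ T over [I-1,I-2,II-1,II-2,II-3,II-4,III-1,III-2,III-3,IV-1]: 2 consistent

I-1 ∈ {Ff MM Tt, Ff Mm Tt, ff MM Tt, ff Mm Tt}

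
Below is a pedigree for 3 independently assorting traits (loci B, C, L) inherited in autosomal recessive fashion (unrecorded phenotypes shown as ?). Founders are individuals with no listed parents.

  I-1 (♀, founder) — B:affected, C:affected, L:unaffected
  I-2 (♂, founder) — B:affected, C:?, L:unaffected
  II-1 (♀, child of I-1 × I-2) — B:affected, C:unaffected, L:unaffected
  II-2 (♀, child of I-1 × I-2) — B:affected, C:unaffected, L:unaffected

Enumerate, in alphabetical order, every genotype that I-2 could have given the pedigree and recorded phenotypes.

I-2 ∈ {bb CC LL, bb CC Ll, bb Cc LL, bb Cc Ll}

B/I-1 aff ·: bb
B/I-2 aff ·: bb
B/II-1 aff I-1×I-2: bb
B/II-2 aff I-1×I-2: bb
⇒ B over [I-1,I-2,II-1,II-2]: 1 consistent
C/I-1 aff ·: cc
C/I-2 ? ·: CC|Cc
C/II-1 un I-1×I-2: Cc
C/II-2 un I-1×I-2: Cc
⇒ C over [I-1,I-2,II-1,II-2]: 2 consistent
L/I-1 un ·: LL|Ll
L/I-2 un ·: LL|Ll
L/II-1 un I-1×I-2: LL|Ll
L/II-2 un I-1×I-2: LL|Ll
⇒ L over [I-1,I-2,II-1,II-2]: 13 consistent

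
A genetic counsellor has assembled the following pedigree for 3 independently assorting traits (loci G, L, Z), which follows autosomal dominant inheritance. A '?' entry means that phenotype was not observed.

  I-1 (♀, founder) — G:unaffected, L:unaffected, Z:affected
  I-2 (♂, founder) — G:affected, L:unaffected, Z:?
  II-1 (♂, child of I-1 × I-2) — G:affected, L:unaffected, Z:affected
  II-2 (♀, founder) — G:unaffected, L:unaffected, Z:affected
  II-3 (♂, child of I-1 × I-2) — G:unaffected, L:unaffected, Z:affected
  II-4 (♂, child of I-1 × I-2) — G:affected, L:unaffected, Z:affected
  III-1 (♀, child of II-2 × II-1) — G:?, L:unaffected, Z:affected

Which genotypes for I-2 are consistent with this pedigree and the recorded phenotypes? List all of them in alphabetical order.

G/I-1 un ·: gg
G/I-2 aff ·: Gg
G/II-1 aff I-1×I-2: Gg
G/II-2 un ·: gg
G/II-3 un I-1×I-2: gg
G/II-4 aff I-1×I-2: Gg
G/III-1 ? II-2×II-1: gg|Gg
⇒ G over [I-1,I-2,II-1,II-2,II-3,II-4,III-1]: 2 consistent
L/I-1 un ·: ll
L/I-2 un ·: ll
L/II-1 un I-1×I-2: ll
L/II-2 un ·: ll
L/II-3 un I-1×I-2: ll
L/II-4 un I-1×I-2: ll
L/III-1 un II-2×II-1: ll
⇒ L over [I-1,I-2,II-1,II-2,II-3,II-4,III-1]: 1 consistent
Z/I-1 aff ·: Zz|ZZ
Z/I-2 ? ·: zz|Zz|ZZ
Z/II-1 aff I-1×I-2: Zz|ZZ
Z/II-2 aff ·: Zz|ZZ
Z/II-3 aff I-1×I-2: Zz|ZZ
Z/II-4 aff I-1×I-2: Zz|ZZ
Z/III-1 aff II-2×II-1: Zz|ZZ
⇒ Z over [I-1,I-2,II-1,II-2,II-3,II-4,III-1]: 95 consistent

I-2 ∈ {Gg ll ZZ, Gg ll Zz, Gg ll zz}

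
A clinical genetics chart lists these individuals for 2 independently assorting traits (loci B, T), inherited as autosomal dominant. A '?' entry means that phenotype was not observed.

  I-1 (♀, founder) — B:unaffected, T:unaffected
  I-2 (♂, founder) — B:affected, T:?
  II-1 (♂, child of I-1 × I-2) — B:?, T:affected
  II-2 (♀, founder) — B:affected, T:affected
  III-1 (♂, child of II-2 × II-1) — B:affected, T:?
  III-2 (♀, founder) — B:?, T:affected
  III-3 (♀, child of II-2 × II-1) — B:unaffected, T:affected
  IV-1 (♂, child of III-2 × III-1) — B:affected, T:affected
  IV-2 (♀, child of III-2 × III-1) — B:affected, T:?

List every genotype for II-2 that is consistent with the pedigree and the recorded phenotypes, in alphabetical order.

II-2 ∈ {Bb TT, Bb Tt}

B/I-1 un ·: bb
B/I-2 aff ·: Bb|BB
B/II-1 ? I-1×I-2: bb|Bb
B/II-2 aff ·: Bb
B/III-1 aff II-2×II-1: Bb|BB
B/III-2 ? ·: bb|Bb|BB
B/III-3 un II-2×II-1: bb
B/IV-1 aff III-2×III-1: Bb|BB
B/IV-2 aff III-2×III-1: Bb|BB
⇒ B over [I-1,I-2,II-1,II-2,III-1,III-2,III-3,IV-1,IV-2]: 39 consistent
T/I-1 un ·: tt
T/I-2 ? ·: Tt|TT
T/II-1 aff I-1×I-2: Tt
T/II-2 aff ·: Tt|TT
T/III-1 ? II-2×II-1: tt|Tt|TT
T/III-2 aff ·: Tt|TT
T/III-3 aff II-2×II-1: Tt|TT
T/IV-1 aff III-2×III-1: Tt|TT
T/IV-2 ? III-2×III-1: tt|Tt|TT
⇒ T over [I-1,I-2,II-1,II-2,III-1,III-2,III-3,IV-1,IV-2]: 132 consistent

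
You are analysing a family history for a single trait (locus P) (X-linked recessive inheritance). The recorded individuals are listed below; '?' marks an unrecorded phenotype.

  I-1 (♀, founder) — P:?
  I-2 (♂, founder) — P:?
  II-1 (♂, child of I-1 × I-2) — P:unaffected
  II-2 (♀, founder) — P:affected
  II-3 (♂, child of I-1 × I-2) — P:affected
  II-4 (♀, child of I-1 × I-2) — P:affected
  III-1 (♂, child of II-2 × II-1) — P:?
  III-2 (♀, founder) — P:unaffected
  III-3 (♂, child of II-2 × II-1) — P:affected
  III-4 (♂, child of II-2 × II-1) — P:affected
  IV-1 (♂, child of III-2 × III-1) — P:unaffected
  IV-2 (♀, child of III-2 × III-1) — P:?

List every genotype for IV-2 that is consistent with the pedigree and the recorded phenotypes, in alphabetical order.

P/I-1 ? ·: X^PX^p
P/I-2 ? ·: X^pY
P/II-1 un I-1×I-2: X^PY
P/II-2 aff ·: X^pX^p
P/II-3 aff I-1×I-2: X^pY
P/II-4 aff I-1×I-2: X^pX^p
P/III-1 ? II-2×II-1: X^pY
P/III-2 un ·: X^PX^P|X^PX^p
P/III-3 aff II-2×II-1: X^pY
P/III-4 aff II-2×II-1: X^pY
P/IV-1 un III-2×III-1: X^PY
P/IV-2 ? III-2×III-1: X^PX^p|X^pX^p
⇒ P over [I-1,I-2,II-1,II-2,II-3,II-4,III-1,III-2,III-3,III-4,IV-1,IV-2]: 3 consistent

IV-2 ∈ {X^PX^p, X^pX^p}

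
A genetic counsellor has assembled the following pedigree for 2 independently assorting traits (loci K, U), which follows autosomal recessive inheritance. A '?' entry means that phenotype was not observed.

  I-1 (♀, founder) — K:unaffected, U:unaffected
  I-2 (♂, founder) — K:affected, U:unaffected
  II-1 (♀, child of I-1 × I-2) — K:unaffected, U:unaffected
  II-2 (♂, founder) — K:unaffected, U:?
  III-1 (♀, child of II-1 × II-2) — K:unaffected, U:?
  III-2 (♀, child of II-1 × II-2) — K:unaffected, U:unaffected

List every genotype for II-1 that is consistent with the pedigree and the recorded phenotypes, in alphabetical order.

II-1 ∈ {Kk UU, Kk Uu}

K/I-1 un ·: KK|Kk
K/I-2 aff ·: kk
K/II-1 un I-1×I-2: Kk
K/II-2 un ·: KK|Kk
K/III-1 un II-1×II-2: KK|Kk
K/III-2 un II-1×II-2: KK|Kk
⇒ K over [I-1,I-2,II-1,II-2,III-1,III-2]: 16 consistent
U/I-1 un ·: UU|Uu
U/I-2 un ·: UU|Uu
U/II-1 un I-1×I-2: UU|Uu
U/II-2 ? ·: UU|Uu|uu
U/III-1 ? II-1×II-2: UU|Uu|uu
U/III-2 un II-1×II-2: UU|Uu
⇒ U over [I-1,I-2,II-1,II-2,III-1,III-2]: 60 consistent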